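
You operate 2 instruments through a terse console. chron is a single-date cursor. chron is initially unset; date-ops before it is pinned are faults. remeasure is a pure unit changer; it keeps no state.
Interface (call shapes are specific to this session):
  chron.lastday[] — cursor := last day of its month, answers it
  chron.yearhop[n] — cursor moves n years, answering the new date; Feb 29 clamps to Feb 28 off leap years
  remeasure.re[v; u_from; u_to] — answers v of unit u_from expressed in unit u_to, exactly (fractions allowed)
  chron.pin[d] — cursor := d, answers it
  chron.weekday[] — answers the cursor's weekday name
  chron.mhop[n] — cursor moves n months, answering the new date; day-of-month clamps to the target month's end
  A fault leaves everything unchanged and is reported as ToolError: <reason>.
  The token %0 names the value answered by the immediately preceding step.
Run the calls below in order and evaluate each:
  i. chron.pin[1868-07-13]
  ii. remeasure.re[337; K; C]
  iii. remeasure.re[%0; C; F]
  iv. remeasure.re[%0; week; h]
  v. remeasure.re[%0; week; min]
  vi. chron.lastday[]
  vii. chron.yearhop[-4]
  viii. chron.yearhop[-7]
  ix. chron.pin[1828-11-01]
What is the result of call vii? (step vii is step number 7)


Answer: 1864-07-31

Derivation:
-- 1. chron.pin(d=1868-07-13) => 1868-07-13
-- 2. remeasure.re(v=337, u_from=K, u_to=C) => 1277/20
-- 3. remeasure.re(v=%0, u_from=C, u_to=F) => 14693/100
-- 4. remeasure.re(v=%0, u_from=week, u_to=h) => 617106/25
-- 5. remeasure.re(v=%0, u_from=week, u_to=min) => 1244085696/5
-- 6. chron.lastday() => 1868-07-31
-- 7. chron.yearhop(n=-4) => 1864-07-31
-- 8. chron.yearhop(n=-7) => 1857-07-31
-- 9. chron.pin(d=1828-11-01) => 1828-11-01


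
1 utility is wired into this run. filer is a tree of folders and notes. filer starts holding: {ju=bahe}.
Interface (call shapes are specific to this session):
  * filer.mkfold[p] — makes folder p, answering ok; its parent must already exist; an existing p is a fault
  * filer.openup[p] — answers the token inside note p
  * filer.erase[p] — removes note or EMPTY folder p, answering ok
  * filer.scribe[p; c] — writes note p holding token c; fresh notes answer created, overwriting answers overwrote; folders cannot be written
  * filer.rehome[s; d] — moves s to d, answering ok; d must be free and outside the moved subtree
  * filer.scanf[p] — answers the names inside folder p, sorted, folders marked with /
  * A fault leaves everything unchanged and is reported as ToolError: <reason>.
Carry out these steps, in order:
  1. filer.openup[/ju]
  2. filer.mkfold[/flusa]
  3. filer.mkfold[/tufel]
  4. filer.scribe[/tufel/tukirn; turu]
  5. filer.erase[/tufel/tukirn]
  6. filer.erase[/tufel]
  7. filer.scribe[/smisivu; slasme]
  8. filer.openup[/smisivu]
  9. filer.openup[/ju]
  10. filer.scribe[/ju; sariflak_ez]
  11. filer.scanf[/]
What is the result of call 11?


Now I run filer.openup(p=/ju), and observe bahe.
I use filer.mkfold(p=/flusa): ok.
Next I call filer.mkfold(p=/tufel), and observe ok.
I call filer.scribe(p=/tufel/tukirn, c=turu), → created.
I try filer.erase(p=/tufel/tukirn), and observe ok.
I call filer.erase(p=/tufel), which returns ok.
I invoke filer.scribe(p=/smisivu, c=slasme), → created.
I invoke filer.openup(p=/smisivu), yielding slasme.
Now I run filer.openup(p=/ju), and see bahe.
I invoke filer.scribe(p=/ju, c=sariflak_ez), which returns overwrote.
Invoking filer.scanf(p=/), which returns [flusa/, ju, smisivu].

Answer: [flusa/, ju, smisivu]


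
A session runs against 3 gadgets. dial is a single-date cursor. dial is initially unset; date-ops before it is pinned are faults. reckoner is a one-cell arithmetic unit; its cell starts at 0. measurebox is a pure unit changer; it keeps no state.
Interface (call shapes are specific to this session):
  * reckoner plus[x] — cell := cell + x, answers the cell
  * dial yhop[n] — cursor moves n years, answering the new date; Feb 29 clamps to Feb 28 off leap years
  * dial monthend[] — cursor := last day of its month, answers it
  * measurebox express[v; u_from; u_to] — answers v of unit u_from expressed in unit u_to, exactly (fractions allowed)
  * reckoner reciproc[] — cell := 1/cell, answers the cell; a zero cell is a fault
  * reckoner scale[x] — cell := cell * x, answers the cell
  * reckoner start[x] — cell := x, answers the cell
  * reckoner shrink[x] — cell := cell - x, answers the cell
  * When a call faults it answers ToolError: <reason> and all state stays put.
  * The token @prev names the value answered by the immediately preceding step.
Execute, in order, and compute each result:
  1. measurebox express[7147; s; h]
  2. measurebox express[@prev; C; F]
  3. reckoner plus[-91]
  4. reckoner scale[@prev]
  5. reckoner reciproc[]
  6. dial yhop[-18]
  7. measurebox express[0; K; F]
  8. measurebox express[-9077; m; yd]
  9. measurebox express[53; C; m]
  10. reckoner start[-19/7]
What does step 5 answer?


Answer: 1/8281

Derivation:
Do: measurebox express[v: 7147; u_from: s; u_to: h]
See: 7147/3600
Do: measurebox express[v: @prev; u_from: C; u_to: F]
See: 71147/2000
Do: reckoner plus[x: -91]
See: -91
Do: reckoner scale[x: @prev]
See: 8281
Do: reckoner reciproc[]
See: 1/8281
Do: dial yhop[n: -18]
See: ToolError: no date set
Do: measurebox express[v: 0; u_from: K; u_to: F]
See: -45967/100
Do: measurebox express[v: -9077; u_from: m; u_to: yd]
See: -11346250/1143
Do: measurebox express[v: 53; u_from: C; u_to: m]
See: ToolError: incompatible units
Do: reckoner start[x: -19/7]
See: -19/7


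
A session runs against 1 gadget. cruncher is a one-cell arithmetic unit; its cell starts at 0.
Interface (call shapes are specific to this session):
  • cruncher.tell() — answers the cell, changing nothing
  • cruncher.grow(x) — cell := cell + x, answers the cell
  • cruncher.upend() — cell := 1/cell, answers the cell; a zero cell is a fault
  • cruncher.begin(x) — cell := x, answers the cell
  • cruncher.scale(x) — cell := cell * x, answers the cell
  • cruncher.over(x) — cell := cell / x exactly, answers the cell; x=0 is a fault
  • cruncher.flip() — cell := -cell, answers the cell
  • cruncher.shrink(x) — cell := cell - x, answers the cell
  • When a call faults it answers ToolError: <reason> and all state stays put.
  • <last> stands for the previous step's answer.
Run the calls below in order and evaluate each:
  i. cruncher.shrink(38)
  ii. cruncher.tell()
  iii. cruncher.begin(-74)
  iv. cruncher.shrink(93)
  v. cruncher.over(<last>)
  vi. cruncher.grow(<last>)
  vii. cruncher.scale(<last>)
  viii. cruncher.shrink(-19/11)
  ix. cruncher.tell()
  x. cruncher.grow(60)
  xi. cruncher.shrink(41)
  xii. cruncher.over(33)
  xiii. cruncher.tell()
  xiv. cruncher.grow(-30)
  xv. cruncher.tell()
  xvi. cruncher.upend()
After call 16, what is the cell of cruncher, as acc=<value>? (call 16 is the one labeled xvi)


Answer: acc=-363/10618

Derivation:
==> cruncher.shrink(x='38')
<== -38
==> cruncher.tell()
<== -38
==> cruncher.begin(x='-74')
<== -74
==> cruncher.shrink(x='93')
<== -167
==> cruncher.over(x='<last>')
<== 1
==> cruncher.grow(x='<last>')
<== 2
==> cruncher.scale(x='<last>')
<== 4
==> cruncher.shrink(x='-19/11')
<== 63/11
==> cruncher.tell()
<== 63/11
==> cruncher.grow(x='60')
<== 723/11
==> cruncher.shrink(x='41')
<== 272/11
==> cruncher.over(x='33')
<== 272/363
==> cruncher.tell()
<== 272/363
==> cruncher.grow(x='-30')
<== -10618/363
==> cruncher.tell()
<== -10618/363
==> cruncher.upend()
<== -363/10618


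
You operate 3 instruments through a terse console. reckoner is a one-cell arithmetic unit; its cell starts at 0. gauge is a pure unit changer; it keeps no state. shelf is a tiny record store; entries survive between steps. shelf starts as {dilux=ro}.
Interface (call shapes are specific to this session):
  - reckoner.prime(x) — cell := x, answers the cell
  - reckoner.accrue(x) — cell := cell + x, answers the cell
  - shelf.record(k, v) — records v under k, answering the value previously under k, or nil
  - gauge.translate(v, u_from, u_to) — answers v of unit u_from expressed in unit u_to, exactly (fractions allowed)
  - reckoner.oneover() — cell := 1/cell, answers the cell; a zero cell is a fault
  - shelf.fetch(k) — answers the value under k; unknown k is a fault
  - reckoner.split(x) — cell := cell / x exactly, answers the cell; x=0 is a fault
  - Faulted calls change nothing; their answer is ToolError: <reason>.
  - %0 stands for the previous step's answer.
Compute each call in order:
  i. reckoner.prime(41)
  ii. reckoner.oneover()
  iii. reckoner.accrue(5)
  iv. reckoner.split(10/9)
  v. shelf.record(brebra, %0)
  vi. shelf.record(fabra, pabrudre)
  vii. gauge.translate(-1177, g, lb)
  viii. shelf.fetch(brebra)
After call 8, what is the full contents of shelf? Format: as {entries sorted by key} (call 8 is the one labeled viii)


Answer: {brebra=927/205, dilux=ro, fabra=pabrudre}

Derivation:
% reckoner.prime x=41
:: 41
% reckoner.oneover
:: 1/41
% reckoner.accrue x=5
:: 206/41
% reckoner.split x=10/9
:: 927/205
% shelf.record k=brebra v=%0
:: nil
% shelf.record k=fabra v=pabrudre
:: nil
% gauge.translate v=-1177 u_from=g u_to=lb
:: -10700000/4123567
% shelf.fetch k=brebra
:: 927/205


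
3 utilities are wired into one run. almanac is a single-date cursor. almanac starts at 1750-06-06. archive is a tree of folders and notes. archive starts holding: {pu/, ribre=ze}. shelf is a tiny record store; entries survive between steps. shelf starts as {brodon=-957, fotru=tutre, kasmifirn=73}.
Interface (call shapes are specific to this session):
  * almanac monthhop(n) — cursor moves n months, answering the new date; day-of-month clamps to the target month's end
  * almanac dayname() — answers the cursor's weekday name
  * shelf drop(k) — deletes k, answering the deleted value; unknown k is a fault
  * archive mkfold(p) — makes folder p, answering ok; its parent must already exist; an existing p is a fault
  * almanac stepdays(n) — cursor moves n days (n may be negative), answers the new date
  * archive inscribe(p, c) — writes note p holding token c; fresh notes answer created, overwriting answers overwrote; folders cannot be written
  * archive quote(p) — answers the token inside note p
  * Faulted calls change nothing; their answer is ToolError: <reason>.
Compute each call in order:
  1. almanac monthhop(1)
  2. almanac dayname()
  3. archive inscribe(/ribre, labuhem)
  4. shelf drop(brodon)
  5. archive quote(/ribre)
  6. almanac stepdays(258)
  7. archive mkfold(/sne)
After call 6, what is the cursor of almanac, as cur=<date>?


Answer: cur=1751-03-21

Derivation:
I try almanac monthhop(n='1'), and get 1750-07-06.
Then almanac dayname, and observe Monday.
Using archive inscribe(p='/ribre', c='labuhem'), — result: overwrote.
I invoke shelf drop(k='brodon'), and get -957.
Calling archive quote(p='/ribre'), → labuhem.
I use almanac stepdays(n='258'), → 1751-03-21.
I use archive mkfold(p='/sne'), yielding ok.


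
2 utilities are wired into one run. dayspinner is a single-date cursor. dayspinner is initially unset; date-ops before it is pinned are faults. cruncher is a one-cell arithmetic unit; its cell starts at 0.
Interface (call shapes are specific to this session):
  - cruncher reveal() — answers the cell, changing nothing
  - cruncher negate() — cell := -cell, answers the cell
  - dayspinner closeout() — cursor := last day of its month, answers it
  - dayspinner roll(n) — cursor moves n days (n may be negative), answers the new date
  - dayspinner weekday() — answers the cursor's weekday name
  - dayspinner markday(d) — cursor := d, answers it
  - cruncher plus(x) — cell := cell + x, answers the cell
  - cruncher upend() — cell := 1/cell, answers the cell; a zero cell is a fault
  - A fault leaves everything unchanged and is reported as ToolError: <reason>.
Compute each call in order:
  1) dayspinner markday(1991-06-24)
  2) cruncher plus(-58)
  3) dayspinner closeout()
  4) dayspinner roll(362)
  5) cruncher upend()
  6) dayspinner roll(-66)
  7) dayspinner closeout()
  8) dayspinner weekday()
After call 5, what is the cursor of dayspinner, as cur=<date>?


Answer: cur=1992-06-26

Derivation:
→ dayspinner markday(d: 1991-06-24)
← 1991-06-24
→ cruncher plus(x: -58)
← -58
→ dayspinner closeout()
← 1991-06-30
→ dayspinner roll(n: 362)
← 1992-06-26
→ cruncher upend()
← -1/58
→ dayspinner roll(n: -66)
← 1992-04-21
→ dayspinner closeout()
← 1992-04-30
→ dayspinner weekday()
← Thursday


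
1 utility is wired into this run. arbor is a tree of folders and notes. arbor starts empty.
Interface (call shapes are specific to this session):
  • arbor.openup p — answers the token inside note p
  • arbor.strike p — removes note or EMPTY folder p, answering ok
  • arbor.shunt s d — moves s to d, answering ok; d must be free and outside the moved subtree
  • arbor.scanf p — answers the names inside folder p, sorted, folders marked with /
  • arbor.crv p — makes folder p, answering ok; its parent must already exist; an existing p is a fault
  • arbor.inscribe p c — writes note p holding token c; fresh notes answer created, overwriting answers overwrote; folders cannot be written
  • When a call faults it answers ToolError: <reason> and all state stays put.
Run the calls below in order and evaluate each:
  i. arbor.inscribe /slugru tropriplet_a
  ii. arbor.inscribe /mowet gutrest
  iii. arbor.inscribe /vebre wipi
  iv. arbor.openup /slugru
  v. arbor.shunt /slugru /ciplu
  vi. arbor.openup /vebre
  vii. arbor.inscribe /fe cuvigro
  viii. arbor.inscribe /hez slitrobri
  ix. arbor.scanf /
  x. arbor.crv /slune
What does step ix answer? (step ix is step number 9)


% inscribe(p=/slugru, c=tropriplet_a) == created
% inscribe(p=/mowet, c=gutrest) == created
% inscribe(p=/vebre, c=wipi) == created
% openup(p=/slugru) == tropriplet_a
% shunt(s=/slugru, d=/ciplu) == ok
% openup(p=/vebre) == wipi
% inscribe(p=/fe, c=cuvigro) == created
% inscribe(p=/hez, c=slitrobri) == created
% scanf(p=/) == [ciplu, fe, hez, mowet, vebre]
% crv(p=/slune) == ok

Answer: [ciplu, fe, hez, mowet, vebre]


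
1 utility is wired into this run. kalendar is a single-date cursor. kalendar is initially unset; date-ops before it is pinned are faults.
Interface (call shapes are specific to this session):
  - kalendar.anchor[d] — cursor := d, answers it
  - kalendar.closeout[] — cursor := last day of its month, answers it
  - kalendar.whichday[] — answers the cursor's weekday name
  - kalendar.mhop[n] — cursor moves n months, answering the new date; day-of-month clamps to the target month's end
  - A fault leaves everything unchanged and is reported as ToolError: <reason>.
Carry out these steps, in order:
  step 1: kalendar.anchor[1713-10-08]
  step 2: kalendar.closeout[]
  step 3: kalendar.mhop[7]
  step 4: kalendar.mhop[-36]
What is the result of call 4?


Answer: 1711-05-31

Derivation:
I use anchor with d='1713-10-08', → 1713-10-08.
Then closeout(), yielding 1713-10-31.
Then mhop with n='7', → 1714-05-31.
I call mhop with n='-36', which returns 1711-05-31.


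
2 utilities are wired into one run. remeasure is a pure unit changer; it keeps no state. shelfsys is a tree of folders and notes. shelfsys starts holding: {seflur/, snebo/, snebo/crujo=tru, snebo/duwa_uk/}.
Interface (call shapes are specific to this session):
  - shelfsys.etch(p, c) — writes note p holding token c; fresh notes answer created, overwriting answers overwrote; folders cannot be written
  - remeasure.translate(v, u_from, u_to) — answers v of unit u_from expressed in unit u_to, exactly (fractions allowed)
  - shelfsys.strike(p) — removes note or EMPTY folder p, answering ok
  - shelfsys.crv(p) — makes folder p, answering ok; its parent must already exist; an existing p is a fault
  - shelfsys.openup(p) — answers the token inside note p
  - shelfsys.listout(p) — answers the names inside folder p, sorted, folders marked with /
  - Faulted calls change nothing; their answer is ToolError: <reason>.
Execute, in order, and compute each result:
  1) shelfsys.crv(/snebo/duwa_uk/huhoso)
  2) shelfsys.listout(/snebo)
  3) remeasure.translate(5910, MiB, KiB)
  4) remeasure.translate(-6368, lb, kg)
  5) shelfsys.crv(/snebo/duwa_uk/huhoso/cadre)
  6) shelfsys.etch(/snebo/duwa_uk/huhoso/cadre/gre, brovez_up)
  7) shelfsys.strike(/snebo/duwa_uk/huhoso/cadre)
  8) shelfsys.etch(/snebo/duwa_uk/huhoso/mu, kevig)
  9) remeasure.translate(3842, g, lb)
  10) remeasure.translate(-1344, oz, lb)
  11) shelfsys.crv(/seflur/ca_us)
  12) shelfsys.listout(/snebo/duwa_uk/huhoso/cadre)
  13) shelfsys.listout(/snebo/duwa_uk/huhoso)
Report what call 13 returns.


→ shelfsys.crv(p→/snebo/duwa_uk/huhoso)
← ok
→ shelfsys.listout(p→/snebo)
← [crujo, duwa_uk/]
→ remeasure.translate(v→5910, u_from→MiB, u_to→KiB)
← 6051840
→ remeasure.translate(v→-6368, u_from→lb, u_to→kg)
← -9026488163/3125000
→ shelfsys.crv(p→/snebo/duwa_uk/huhoso/cadre)
← ok
→ shelfsys.etch(p→/snebo/duwa_uk/huhoso/cadre/gre, c→brovez_up)
← created
→ shelfsys.strike(p→/snebo/duwa_uk/huhoso/cadre)
← ToolError: not empty
→ shelfsys.etch(p→/snebo/duwa_uk/huhoso/mu, c→kevig)
← created
→ remeasure.translate(v→3842, u_from→g, u_to→lb)
← 384200000/45359237
→ remeasure.translate(v→-1344, u_from→oz, u_to→lb)
← -84
→ shelfsys.crv(p→/seflur/ca_us)
← ok
→ shelfsys.listout(p→/snebo/duwa_uk/huhoso/cadre)
← [gre]
→ shelfsys.listout(p→/snebo/duwa_uk/huhoso)
← [cadre/, mu]

Answer: [cadre/, mu]


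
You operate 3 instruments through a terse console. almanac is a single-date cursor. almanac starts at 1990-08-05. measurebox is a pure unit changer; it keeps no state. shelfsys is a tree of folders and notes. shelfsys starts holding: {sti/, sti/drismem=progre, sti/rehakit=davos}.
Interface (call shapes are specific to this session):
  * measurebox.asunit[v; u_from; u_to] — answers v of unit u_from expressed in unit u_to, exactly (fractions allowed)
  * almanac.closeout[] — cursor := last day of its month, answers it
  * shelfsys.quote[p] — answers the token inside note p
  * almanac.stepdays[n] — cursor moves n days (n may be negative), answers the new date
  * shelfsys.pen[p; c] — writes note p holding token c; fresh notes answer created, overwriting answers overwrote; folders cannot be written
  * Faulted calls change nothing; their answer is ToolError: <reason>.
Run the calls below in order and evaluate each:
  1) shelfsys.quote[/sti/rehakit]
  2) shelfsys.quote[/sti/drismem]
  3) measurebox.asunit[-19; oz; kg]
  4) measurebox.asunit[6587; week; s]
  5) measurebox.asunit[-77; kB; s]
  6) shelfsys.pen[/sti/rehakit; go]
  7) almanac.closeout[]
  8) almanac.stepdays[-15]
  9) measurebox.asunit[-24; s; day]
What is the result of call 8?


Answer: 1990-08-16

Derivation:
~$ quote p→/sti/rehakit
= davos
~$ quote p→/sti/drismem
= progre
~$ asunit v→-19 u_from→oz u_to→kg
= -861825503/1600000000
~$ asunit v→6587 u_from→week u_to→s
= 3983817600
~$ asunit v→-77 u_from→kB u_to→s
= ToolError: incompatible units
~$ pen p→/sti/rehakit c→go
= overwrote
~$ closeout
= 1990-08-31
~$ stepdays n→-15
= 1990-08-16
~$ asunit v→-24 u_from→s u_to→day
= -1/3600


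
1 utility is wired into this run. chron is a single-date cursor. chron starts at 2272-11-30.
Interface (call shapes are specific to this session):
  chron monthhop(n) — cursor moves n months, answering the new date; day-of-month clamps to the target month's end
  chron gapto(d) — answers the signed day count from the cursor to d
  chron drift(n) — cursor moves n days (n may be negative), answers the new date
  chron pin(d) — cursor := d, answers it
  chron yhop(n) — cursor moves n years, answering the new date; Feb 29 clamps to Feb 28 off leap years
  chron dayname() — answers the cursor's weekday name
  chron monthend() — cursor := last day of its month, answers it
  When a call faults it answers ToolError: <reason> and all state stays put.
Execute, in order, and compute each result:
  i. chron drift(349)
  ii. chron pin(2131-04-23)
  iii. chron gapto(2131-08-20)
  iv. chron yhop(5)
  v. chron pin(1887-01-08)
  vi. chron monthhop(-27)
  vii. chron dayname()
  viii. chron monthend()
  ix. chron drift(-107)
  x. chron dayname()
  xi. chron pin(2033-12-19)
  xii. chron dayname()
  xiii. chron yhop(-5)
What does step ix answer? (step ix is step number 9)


Answer: 1884-07-16

Derivation:
Step: chron drift[n='349']
Result: 2273-11-14
Step: chron pin[d='2131-04-23']
Result: 2131-04-23
Step: chron gapto[d='2131-08-20']
Result: 119
Step: chron yhop[n='5']
Result: 2136-04-23
Step: chron pin[d='1887-01-08']
Result: 1887-01-08
Step: chron monthhop[n='-27']
Result: 1884-10-08
Step: chron dayname[]
Result: Wednesday
Step: chron monthend[]
Result: 1884-10-31
Step: chron drift[n='-107']
Result: 1884-07-16
Step: chron dayname[]
Result: Wednesday
Step: chron pin[d='2033-12-19']
Result: 2033-12-19
Step: chron dayname[]
Result: Monday
Step: chron yhop[n='-5']
Result: 2028-12-19


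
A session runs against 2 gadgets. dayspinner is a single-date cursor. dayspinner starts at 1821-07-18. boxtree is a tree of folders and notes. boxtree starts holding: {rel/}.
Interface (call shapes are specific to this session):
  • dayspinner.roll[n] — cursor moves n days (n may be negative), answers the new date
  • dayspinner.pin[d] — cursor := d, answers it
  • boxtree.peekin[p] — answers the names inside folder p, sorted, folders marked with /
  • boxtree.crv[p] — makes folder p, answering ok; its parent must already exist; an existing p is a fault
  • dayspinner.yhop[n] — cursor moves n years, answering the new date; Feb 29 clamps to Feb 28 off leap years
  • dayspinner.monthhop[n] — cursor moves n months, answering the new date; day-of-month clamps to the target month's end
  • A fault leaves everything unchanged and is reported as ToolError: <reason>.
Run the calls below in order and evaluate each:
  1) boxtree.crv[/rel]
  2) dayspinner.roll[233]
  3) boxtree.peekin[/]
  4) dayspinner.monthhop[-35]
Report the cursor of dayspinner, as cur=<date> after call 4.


Answer: cur=1819-04-08

Derivation:
I run boxtree.crv with p: /rel: ToolError: exists.
I try dayspinner.roll with n: 233: 1822-03-08.
I call boxtree.peekin with p: /, which returns [rel/].
Next I call dayspinner.monthhop with n: -35, and get 1819-04-08.


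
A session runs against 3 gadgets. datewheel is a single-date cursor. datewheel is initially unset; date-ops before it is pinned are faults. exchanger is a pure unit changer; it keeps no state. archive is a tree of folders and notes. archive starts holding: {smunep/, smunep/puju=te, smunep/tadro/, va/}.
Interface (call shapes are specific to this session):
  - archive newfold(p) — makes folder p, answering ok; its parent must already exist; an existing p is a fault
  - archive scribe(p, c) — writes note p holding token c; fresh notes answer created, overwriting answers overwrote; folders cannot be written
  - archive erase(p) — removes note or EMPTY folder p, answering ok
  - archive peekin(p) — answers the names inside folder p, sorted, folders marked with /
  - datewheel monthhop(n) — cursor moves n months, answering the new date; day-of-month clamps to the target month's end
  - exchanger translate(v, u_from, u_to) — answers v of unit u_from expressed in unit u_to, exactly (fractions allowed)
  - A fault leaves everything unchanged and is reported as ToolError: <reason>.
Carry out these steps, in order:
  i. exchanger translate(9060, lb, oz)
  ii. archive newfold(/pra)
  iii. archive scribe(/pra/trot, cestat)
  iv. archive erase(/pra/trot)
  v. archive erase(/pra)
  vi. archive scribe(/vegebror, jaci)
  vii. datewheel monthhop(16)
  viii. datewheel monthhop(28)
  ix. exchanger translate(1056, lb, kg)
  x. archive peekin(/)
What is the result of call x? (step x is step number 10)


Answer: [smunep/, va/, vegebror]

Derivation:
==> exchanger translate(v='9060', u_from='lb', u_to='oz')
<== 144960
==> archive newfold(p='/pra')
<== ok
==> archive scribe(p='/pra/trot', c='cestat')
<== created
==> archive erase(p='/pra/trot')
<== ok
==> archive erase(p='/pra')
<== ok
==> archive scribe(p='/vegebror', c='jaci')
<== created
==> datewheel monthhop(n='16')
<== ToolError: no date set
==> datewheel monthhop(n='28')
<== ToolError: no date set
==> exchanger translate(v='1056', u_from='lb', u_to='kg')
<== 1496854821/3125000
==> archive peekin(p='/')
<== [smunep/, va/, vegebror]


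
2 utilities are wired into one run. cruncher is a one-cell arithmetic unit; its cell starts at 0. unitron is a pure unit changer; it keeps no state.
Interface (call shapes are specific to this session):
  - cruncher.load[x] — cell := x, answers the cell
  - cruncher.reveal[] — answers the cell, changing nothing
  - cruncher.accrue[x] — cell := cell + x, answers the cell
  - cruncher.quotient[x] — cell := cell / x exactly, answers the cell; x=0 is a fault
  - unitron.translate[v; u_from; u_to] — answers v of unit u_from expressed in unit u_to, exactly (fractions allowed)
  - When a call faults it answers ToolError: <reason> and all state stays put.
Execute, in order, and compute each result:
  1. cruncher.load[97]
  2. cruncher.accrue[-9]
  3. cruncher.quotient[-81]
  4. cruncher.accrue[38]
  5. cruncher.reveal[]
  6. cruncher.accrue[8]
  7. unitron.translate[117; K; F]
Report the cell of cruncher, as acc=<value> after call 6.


I invoke cruncher.load on x: 97, giving 97.
Calling cruncher.accrue on x: -9, → 88.
Next I call cruncher.quotient on x: -81, → -88/81.
Invoking cruncher.accrue on x: 38, and get 2990/81.
Invoking cruncher.reveal(), which returns 2990/81.
I call cruncher.accrue on x: 8, yielding 3638/81.
I use unitron.translate on v: 117, u_from: K, u_to: F: -24907/100.

Answer: acc=3638/81


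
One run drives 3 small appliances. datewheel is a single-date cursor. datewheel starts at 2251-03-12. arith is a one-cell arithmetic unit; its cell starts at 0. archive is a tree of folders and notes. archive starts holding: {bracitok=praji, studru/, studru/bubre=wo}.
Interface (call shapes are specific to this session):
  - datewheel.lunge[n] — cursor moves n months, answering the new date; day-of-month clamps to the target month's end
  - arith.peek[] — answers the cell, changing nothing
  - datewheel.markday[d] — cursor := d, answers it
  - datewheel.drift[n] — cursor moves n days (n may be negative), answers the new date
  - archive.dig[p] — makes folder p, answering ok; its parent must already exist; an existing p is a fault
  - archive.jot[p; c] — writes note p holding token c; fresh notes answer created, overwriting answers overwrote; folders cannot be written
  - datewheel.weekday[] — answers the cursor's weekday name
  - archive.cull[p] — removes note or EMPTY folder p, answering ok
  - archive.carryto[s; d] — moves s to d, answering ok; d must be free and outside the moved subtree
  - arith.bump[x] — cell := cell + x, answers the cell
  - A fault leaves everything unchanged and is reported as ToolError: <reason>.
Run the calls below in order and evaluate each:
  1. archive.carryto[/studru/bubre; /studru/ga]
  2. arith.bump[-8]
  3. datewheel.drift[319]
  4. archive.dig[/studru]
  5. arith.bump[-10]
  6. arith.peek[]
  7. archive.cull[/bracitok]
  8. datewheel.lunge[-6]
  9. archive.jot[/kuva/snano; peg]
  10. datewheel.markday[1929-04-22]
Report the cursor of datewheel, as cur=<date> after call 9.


[in] carryto s: /studru/bubre d: /studru/ga
= ok
[in] bump x: -8
= -8
[in] drift n: 319
= 2252-01-25
[in] dig p: /studru
= ToolError: exists
[in] bump x: -10
= -18
[in] peek
= -18
[in] cull p: /bracitok
= ok
[in] lunge n: -6
= 2251-07-25
[in] jot p: /kuva/snano c: peg
= ToolError: no parent
[in] markday d: 1929-04-22
= 1929-04-22

Answer: cur=2251-07-25


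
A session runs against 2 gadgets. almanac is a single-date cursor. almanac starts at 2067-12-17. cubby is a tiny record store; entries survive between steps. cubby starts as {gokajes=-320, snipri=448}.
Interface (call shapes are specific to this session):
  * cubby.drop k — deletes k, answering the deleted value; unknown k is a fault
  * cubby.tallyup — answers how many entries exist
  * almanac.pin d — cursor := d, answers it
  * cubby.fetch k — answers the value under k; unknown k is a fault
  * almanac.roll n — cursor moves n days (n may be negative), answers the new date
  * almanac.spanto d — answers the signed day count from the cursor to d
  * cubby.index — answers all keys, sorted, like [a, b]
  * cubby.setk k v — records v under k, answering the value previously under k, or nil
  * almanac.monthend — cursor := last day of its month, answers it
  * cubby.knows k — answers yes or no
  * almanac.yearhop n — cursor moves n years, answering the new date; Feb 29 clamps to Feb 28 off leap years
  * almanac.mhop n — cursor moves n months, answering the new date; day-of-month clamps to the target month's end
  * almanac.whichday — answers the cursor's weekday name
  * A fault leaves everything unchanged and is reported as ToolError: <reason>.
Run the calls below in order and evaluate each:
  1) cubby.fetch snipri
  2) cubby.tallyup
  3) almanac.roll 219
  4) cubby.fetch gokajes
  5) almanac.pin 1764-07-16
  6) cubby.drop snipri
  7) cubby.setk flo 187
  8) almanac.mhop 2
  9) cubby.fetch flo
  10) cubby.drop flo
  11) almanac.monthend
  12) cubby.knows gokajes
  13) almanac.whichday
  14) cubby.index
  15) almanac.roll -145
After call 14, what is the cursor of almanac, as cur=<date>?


Answer: cur=1764-09-30

Derivation:
~$ cubby.fetch k=snipri
  448
~$ cubby.tallyup
  2
~$ almanac.roll n=219
  2068-07-23
~$ cubby.fetch k=gokajes
  -320
~$ almanac.pin d=1764-07-16
  1764-07-16
~$ cubby.drop k=snipri
  448
~$ cubby.setk k=flo v=187
  nil
~$ almanac.mhop n=2
  1764-09-16
~$ cubby.fetch k=flo
  187
~$ cubby.drop k=flo
  187
~$ almanac.monthend
  1764-09-30
~$ cubby.knows k=gokajes
  yes
~$ almanac.whichday
  Sunday
~$ cubby.index
  [gokajes]
~$ almanac.roll n=-145
  1764-05-08


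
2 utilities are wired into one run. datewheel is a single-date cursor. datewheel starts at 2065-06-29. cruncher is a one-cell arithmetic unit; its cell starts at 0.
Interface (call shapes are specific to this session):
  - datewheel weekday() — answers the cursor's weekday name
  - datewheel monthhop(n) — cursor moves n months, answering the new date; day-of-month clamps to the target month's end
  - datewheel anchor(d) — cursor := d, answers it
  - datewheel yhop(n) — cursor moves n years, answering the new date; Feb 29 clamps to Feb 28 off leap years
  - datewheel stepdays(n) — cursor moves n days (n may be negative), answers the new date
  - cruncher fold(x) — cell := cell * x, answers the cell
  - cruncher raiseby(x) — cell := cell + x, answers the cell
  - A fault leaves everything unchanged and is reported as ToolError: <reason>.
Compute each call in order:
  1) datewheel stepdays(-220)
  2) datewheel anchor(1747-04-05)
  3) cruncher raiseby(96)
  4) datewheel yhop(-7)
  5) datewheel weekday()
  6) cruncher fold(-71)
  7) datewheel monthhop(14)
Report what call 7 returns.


Answer: 1741-06-05

Derivation:
I try datewheel stepdays(-220), → 2064-11-21.
Now I run datewheel anchor(1747-04-05), — result: 1747-04-05.
I invoke cruncher raiseby(96): 96.
Then datewheel yhop(-7), giving 1740-04-05.
Invoking datewheel weekday, — result: Tuesday.
I use cruncher fold(-71), and see -6816.
I use datewheel monthhop(14), yielding 1741-06-05.


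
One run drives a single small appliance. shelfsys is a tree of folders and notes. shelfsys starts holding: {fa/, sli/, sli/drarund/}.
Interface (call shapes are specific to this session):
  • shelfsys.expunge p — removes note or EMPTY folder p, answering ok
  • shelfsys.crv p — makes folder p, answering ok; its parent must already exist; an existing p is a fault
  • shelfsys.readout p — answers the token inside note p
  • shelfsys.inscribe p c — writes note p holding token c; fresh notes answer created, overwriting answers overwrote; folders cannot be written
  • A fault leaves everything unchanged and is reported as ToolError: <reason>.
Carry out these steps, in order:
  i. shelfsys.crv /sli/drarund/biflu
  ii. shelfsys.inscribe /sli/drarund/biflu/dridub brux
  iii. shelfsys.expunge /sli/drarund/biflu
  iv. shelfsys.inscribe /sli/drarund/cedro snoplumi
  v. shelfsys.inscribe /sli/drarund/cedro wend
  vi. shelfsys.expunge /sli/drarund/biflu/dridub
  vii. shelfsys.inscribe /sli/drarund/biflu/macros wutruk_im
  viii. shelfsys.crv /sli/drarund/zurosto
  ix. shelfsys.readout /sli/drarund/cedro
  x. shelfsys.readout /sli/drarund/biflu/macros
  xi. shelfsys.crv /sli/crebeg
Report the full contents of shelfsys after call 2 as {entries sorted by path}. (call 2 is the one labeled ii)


Answer: {fa/, sli/, sli/drarund/, sli/drarund/biflu/, sli/drarund/biflu/dridub=brux}

Derivation:
! 1. crv(p: /sli/drarund/biflu) == ok
! 2. inscribe(p: /sli/drarund/biflu/dridub, c: brux) == created
! 3. expunge(p: /sli/drarund/biflu) == ToolError: not empty
! 4. inscribe(p: /sli/drarund/cedro, c: snoplumi) == created
! 5. inscribe(p: /sli/drarund/cedro, c: wend) == overwrote
! 6. expunge(p: /sli/drarund/biflu/dridub) == ok
! 7. inscribe(p: /sli/drarund/biflu/macros, c: wutruk_im) == created
! 8. crv(p: /sli/drarund/zurosto) == ok
! 9. readout(p: /sli/drarund/cedro) == wend
! 10. readout(p: /sli/drarund/biflu/macros) == wutruk_im
! 11. crv(p: /sli/crebeg) == ok


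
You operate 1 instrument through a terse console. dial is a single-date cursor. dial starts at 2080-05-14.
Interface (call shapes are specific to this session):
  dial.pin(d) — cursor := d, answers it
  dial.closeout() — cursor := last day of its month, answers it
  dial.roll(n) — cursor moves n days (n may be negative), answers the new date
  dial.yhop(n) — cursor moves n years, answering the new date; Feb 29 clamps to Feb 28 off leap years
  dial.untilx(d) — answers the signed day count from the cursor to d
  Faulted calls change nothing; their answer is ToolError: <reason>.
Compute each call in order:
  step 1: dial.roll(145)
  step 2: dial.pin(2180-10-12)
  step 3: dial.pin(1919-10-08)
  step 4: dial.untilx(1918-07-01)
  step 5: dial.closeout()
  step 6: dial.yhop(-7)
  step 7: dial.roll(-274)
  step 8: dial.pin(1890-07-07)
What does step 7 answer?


Answer: 1912-01-31

Derivation:
→ dial.roll(n: 145)
← 2080-10-06
→ dial.pin(d: 2180-10-12)
← 2180-10-12
→ dial.pin(d: 1919-10-08)
← 1919-10-08
→ dial.untilx(d: 1918-07-01)
← -464
→ dial.closeout()
← 1919-10-31
→ dial.yhop(n: -7)
← 1912-10-31
→ dial.roll(n: -274)
← 1912-01-31
→ dial.pin(d: 1890-07-07)
← 1890-07-07


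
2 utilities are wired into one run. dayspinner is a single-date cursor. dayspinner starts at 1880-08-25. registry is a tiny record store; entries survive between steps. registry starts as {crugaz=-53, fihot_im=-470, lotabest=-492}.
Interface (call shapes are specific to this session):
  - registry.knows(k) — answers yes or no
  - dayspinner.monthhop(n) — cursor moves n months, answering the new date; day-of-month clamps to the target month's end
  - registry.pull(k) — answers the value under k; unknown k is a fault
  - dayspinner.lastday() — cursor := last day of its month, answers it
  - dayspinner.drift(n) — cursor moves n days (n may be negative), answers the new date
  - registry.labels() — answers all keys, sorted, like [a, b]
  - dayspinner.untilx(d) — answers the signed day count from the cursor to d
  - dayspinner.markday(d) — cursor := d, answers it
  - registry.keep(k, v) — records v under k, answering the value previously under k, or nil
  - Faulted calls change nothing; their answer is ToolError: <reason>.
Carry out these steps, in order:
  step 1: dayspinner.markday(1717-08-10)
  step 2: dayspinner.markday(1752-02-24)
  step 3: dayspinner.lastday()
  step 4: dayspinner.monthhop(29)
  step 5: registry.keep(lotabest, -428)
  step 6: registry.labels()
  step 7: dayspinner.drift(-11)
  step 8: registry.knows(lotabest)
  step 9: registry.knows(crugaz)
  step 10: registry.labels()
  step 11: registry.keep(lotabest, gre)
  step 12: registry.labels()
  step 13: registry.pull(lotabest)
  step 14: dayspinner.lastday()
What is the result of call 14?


Answer: 1754-07-31

Derivation:
$ dayspinner.markday d=1717-08-10
  1717-08-10
$ dayspinner.markday d=1752-02-24
  1752-02-24
$ dayspinner.lastday
  1752-02-29
$ dayspinner.monthhop n=29
  1754-07-29
$ registry.keep k=lotabest v=-428
  -492
$ registry.labels
  [crugaz, fihot_im, lotabest]
$ dayspinner.drift n=-11
  1754-07-18
$ registry.knows k=lotabest
  yes
$ registry.knows k=crugaz
  yes
$ registry.labels
  [crugaz, fihot_im, lotabest]
$ registry.keep k=lotabest v=gre
  -428
$ registry.labels
  [crugaz, fihot_im, lotabest]
$ registry.pull k=lotabest
  gre
$ dayspinner.lastday
  1754-07-31


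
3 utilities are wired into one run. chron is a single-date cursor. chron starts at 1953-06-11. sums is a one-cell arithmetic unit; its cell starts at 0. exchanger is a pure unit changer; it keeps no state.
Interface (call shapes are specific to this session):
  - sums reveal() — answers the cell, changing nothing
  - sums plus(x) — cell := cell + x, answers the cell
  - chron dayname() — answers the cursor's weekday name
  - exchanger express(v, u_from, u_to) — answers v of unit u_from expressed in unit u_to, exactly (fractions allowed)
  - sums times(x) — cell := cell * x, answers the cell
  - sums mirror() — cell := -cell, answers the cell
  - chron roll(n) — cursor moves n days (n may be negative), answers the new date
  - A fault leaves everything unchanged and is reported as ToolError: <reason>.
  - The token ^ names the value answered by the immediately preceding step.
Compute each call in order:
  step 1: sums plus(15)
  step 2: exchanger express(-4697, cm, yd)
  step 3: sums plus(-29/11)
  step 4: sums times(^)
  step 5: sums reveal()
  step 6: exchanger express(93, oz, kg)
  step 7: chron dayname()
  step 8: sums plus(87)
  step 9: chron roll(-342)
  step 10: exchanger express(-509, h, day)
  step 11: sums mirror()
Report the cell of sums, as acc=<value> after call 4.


% sums plus x='15'
  15
% exchanger express v='-4697' u_from='cm' u_to='yd'
  -117425/2286
% sums plus x='-29/11'
  136/11
% sums times x='^'
  18496/121
% sums reveal
  18496/121
% exchanger express v='93' u_from='oz' u_to='kg'
  4218409041/1600000000
% chron dayname
  Thursday
% sums plus x='87'
  29023/121
% chron roll n='-342'
  1952-07-04
% exchanger express v='-509' u_from='h' u_to='day'
  -509/24
% sums mirror
  -29023/121

Answer: acc=18496/121


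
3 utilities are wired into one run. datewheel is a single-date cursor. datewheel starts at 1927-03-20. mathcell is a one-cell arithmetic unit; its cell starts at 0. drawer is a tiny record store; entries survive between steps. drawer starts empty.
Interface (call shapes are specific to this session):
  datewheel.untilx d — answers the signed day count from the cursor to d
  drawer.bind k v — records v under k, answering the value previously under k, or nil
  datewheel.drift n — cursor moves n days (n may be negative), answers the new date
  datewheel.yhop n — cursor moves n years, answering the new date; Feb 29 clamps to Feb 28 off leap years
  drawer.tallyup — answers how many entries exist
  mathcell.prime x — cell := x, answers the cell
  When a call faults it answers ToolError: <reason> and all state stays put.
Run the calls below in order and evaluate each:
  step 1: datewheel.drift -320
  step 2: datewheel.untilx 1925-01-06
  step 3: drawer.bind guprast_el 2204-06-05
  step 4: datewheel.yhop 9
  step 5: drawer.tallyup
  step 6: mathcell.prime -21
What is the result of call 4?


-- 1. drift(-320) : 1926-05-04
-- 2. untilx(1925-01-06) : -483
-- 3. bind(guprast_el, 2204-06-05) : nil
-- 4. yhop(9) : 1935-05-04
-- 5. tallyup() : 1
-- 6. prime(-21) : -21

Answer: 1935-05-04


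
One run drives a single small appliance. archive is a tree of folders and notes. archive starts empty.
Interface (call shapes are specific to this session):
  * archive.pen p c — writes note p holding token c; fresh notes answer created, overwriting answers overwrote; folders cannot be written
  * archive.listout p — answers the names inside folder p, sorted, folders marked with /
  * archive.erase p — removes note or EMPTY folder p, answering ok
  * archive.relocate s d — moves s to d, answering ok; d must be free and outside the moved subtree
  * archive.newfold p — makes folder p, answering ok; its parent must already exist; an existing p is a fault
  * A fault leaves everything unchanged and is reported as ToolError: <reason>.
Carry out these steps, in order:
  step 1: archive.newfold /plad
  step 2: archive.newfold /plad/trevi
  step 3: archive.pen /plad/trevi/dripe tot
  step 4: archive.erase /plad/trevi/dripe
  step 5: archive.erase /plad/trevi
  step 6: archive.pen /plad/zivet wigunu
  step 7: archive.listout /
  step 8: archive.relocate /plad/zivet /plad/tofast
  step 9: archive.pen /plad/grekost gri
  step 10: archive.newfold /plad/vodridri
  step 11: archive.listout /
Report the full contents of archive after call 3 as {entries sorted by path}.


·→ archive.newfold(p=/plad)
·← ok
·→ archive.newfold(p=/plad/trevi)
·← ok
·→ archive.pen(p=/plad/trevi/dripe, c=tot)
·← created
·→ archive.erase(p=/plad/trevi/dripe)
·← ok
·→ archive.erase(p=/plad/trevi)
·← ok
·→ archive.pen(p=/plad/zivet, c=wigunu)
·← created
·→ archive.listout(p=/)
·← [plad/]
·→ archive.relocate(s=/plad/zivet, d=/plad/tofast)
·← ok
·→ archive.pen(p=/plad/grekost, c=gri)
·← created
·→ archive.newfold(p=/plad/vodridri)
·← ok
·→ archive.listout(p=/)
·← [plad/]

Answer: {plad/, plad/trevi/, plad/trevi/dripe=tot}
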